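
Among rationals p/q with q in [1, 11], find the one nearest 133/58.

Expand x = 133/58 as a continued fraction with the Euclidean algorithm:
  133 = 2*58 + 17, so a_0 = 2.
  58 = 3*17 + 7, so a_1 = 3.
  17 = 2*7 + 3, so a_2 = 2.
  7 = 2*3 + 1, so a_3 = 2.
  3 = 3*1 + 0, so a_4 = 3.
so x = [2; 3, 2, 2, 3].
Convergents (p_i = a_i*p_{i-1} + p_{i-2}, q_i = a_i*q_{i-1} + q_{i-2} with p_{-2}=0, p_{-1}=1, q_{-2}=1, q_{-1}=0), until the denominator exceeds 11:
  i=0: a_0=2, p_0 = 2*1 + 0 = 2, q_0 = 2*0 + 1 = 1.
  i=1: a_1=3, p_1 = 3*2 + 1 = 7, q_1 = 3*1 + 0 = 3.
  i=2: a_2=2, p_2 = 2*7 + 2 = 16, q_2 = 2*3 + 1 = 7.
  i=3: a_3=2, p_3 = 2*16 + 7 = 39, q_3 = 2*7 + 3 = 17.
q_3 = 17 > 11, so the last convergent with denominator <= 11 is p_2/q_2 = 16/7.
The closest fraction with denominator <= 11 is either p_2/q_2 or the intermediate fraction (k*p_2 + p_1)/(k*q_2 + q_1) with the largest k >= 1 whose denominator stays <= 11; these approach x as k grows, and every other convergent or intermediate fraction in range is farther away.
Largest k: floor((11 - q_1)/q_2) = floor((11 - 3)/7) = 1.
That gives (1*16 + 7)/(1*7 + 3) = 23/10.
Compare the errors: |x - 16/7| = |133*7 - 16*58|/(58*7) = 3/406, and |x - 23/10| = |133*10 - 23*58|/(58*10) = 4/580.
Cross-multiplying, 4*406 = 1624 < 1740 = 3*580, so 4/580 is smaller: the intermediate fraction 23/10 is closer to x than 16/7.

23/10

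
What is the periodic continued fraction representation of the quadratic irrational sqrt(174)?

[13; (5, 4, 5, 26)]

Write x_i = (sqrt(174) + m_i)/d_i with (m_0, d_0) = (0, 1). a_0 = floor(sqrt(174)) = 13, since 13^2 = 169 <= 174 < 196 = 14^2.
Iterate m_{i+1} = d_i*a_i - m_i, d_{i+1} = (174 - m_{i+1}^2)/d_i, a_{i+1} = floor((a_0 + m_{i+1})/d_{i+1}):
  m_1 = 1*13 - 0 = 13, d_1 = (174 - 13^2)/1 = 5/1 = 5, a_1 = floor((13 + 13)/5) = 5.
  m_2 = 5*5 - 13 = 12, d_2 = (174 - 12^2)/5 = 30/5 = 6, a_2 = floor((13 + 12)/6) = 4.
  m_3 = 6*4 - 12 = 12, d_3 = (174 - 12^2)/6 = 30/6 = 5, a_3 = floor((13 + 12)/5) = 5.
  m_4 = 5*5 - 12 = 13, d_4 = (174 - 13^2)/5 = 5/5 = 1, a_4 = floor((13 + 13)/1) = 26.
  m_5 = 1*26 - 13 = 13, d_5 = (174 - 13^2)/1 = 5/1 = 5: (m_5, d_5) = (m_1, d_1) = (13, 5), so from here the quotients repeat a_1, ..., a_4; the period length is 4.
Hence the expansion of sqrt(174) is a_0 = 13 followed by the repeating block 5, 4, 5, 26 (period 4).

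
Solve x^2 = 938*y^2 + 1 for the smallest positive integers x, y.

(x, y) = (17151, 560)

First expand sqrt(938) as a continued fraction. With x_i = (sqrt(938) + m_i)/d_i and (m_0, d_0) = (0, 1): a_0 = floor(sqrt(938)) = 30, since 30^2 = 900 <= 938 < 961 = 31^2.
Iterate m_{i+1} = d_i*a_i - m_i, d_{i+1} = (938 - m_{i+1}^2)/d_i, a_{i+1} = floor((a_0 + m_{i+1})/d_{i+1}):
  m_1 = 1*30 - 0 = 30, d_1 = (938 - 30^2)/1 = 38/1 = 38, a_1 = floor((30 + 30)/38) = 1.
  m_2 = 38*1 - 30 = 8, d_2 = (938 - 8^2)/38 = 874/38 = 23, a_2 = floor((30 + 8)/23) = 1.
  m_3 = 23*1 - 8 = 15, d_3 = (938 - 15^2)/23 = 713/23 = 31, a_3 = floor((30 + 15)/31) = 1.
  m_4 = 31*1 - 15 = 16, d_4 = (938 - 16^2)/31 = 682/31 = 22, a_4 = floor((30 + 16)/22) = 2.
  m_5 = 22*2 - 16 = 28, d_5 = (938 - 28^2)/22 = 154/22 = 7, a_5 = floor((30 + 28)/7) = 8.
  m_6 = 7*8 - 28 = 28, d_6 = (938 - 28^2)/7 = 154/7 = 22, a_6 = floor((30 + 28)/22) = 2.
  m_7 = 22*2 - 28 = 16, d_7 = (938 - 16^2)/22 = 682/22 = 31, a_7 = floor((30 + 16)/31) = 1.
  m_8 = 31*1 - 16 = 15, d_8 = (938 - 15^2)/31 = 713/31 = 23, a_8 = floor((30 + 15)/23) = 1.
  m_9 = 23*1 - 15 = 8, d_9 = (938 - 8^2)/23 = 874/23 = 38, a_9 = floor((30 + 8)/38) = 1.
  m_10 = 38*1 - 8 = 30, d_10 = (938 - 30^2)/38 = 38/38 = 1, a_10 = floor((30 + 30)/1) = 60.
  m_11 = 1*60 - 30 = 30, d_11 = (938 - 30^2)/1 = 38/1 = 38: (m_11, d_11) = (m_1, d_1) = (30, 38), so from here the quotients repeat a_1, ..., a_10; the period length is 10.
So sqrt(938) = [30; (1, 1, 1, 2, 8, 2, 1, 1, 1, 60)] with period length k = 10.
k is even, so the fundamental solution of x^2 - 938y^2 = 1 is (p_{k-1}, q_{k-1}) = (p_9, q_9); compute convergents through index 9.
Convergents (p_i = a_i*p_{i-1} + p_{i-2}, q_i = a_i*q_{i-1} + q_{i-2} with p_{-2}=0, p_{-1}=1, q_{-2}=1, q_{-1}=0):
  i=0: a_0=30, p_0 = 30*1 + 0 = 30, q_0 = 30*0 + 1 = 1.
  i=1: a_1=1, p_1 = 1*30 + 1 = 31, q_1 = 1*1 + 0 = 1.
  i=2: a_2=1, p_2 = 1*31 + 30 = 61, q_2 = 1*1 + 1 = 2.
  i=3: a_3=1, p_3 = 1*61 + 31 = 92, q_3 = 1*2 + 1 = 3.
  i=4: a_4=2, p_4 = 2*92 + 61 = 245, q_4 = 2*3 + 2 = 8.
  i=5: a_5=8, p_5 = 8*245 + 92 = 2052, q_5 = 8*8 + 3 = 67.
  i=6: a_6=2, p_6 = 2*2052 + 245 = 4349, q_6 = 2*67 + 8 = 142.
  i=7: a_7=1, p_7 = 1*4349 + 2052 = 6401, q_7 = 1*142 + 67 = 209.
  i=8: a_8=1, p_8 = 1*6401 + 4349 = 10750, q_8 = 1*209 + 142 = 351.
  i=9: a_9=1, p_9 = 1*10750 + 6401 = 17151, q_9 = 1*351 + 209 = 560.
Check: 17151^2 - 938*560^2 = 294156801 - 294156800 = 1, so (x, y) = (17151, 560) solves the equation, and by the theorem it is the least positive solution.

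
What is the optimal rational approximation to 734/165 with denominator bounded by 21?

89/20

Expand x = 734/165 as a continued fraction with the Euclidean algorithm:
  734 = 4*165 + 74, so a_0 = 4.
  165 = 2*74 + 17, so a_1 = 2.
  74 = 4*17 + 6, so a_2 = 4.
  17 = 2*6 + 5, so a_3 = 2.
  6 = 1*5 + 1, so a_4 = 1.
  5 = 5*1 + 0, so a_5 = 5.
so x = [4; 2, 4, 2, 1, 5].
Convergents (p_i = a_i*p_{i-1} + p_{i-2}, q_i = a_i*q_{i-1} + q_{i-2} with p_{-2}=0, p_{-1}=1, q_{-2}=1, q_{-1}=0), until the denominator exceeds 21:
  i=0: a_0=4, p_0 = 4*1 + 0 = 4, q_0 = 4*0 + 1 = 1.
  i=1: a_1=2, p_1 = 2*4 + 1 = 9, q_1 = 2*1 + 0 = 2.
  i=2: a_2=4, p_2 = 4*9 + 4 = 40, q_2 = 4*2 + 1 = 9.
  i=3: a_3=2, p_3 = 2*40 + 9 = 89, q_3 = 2*9 + 2 = 20.
  i=4: a_4=1, p_4 = 1*89 + 40 = 129, q_4 = 1*20 + 9 = 29.
q_4 = 29 > 21, so the last convergent with denominator <= 21 is p_3/q_3 = 89/20.
The closest fraction with denominator <= 21 is either p_3/q_3 or the intermediate fraction (k*p_3 + p_2)/(k*q_3 + q_2) with the largest k >= 1 whose denominator stays <= 21; these approach x as k grows, and every other convergent or intermediate fraction in range is farther away.
Largest k: floor((21 - q_2)/q_3) = floor((21 - 9)/20) = 0.
Since k = 0, no intermediate fraction beyond p_3/q_3 has denominator <= 21, so the convergent 89/20 is the closest (its error is |734*20 - 89*165|/(165*20) = 5/3300).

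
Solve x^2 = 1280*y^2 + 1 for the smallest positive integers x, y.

(x, y) = (51841, 1449)

First expand sqrt(1280) as a continued fraction. With x_i = (sqrt(1280) + m_i)/d_i and (m_0, d_0) = (0, 1): a_0 = floor(sqrt(1280)) = 35, since 35^2 = 1225 <= 1280 < 1296 = 36^2.
Iterate m_{i+1} = d_i*a_i - m_i, d_{i+1} = (1280 - m_{i+1}^2)/d_i, a_{i+1} = floor((a_0 + m_{i+1})/d_{i+1}):
  m_1 = 1*35 - 0 = 35, d_1 = (1280 - 35^2)/1 = 55/1 = 55, a_1 = floor((35 + 35)/55) = 1.
  m_2 = 55*1 - 35 = 20, d_2 = (1280 - 20^2)/55 = 880/55 = 16, a_2 = floor((35 + 20)/16) = 3.
  m_3 = 16*3 - 20 = 28, d_3 = (1280 - 28^2)/16 = 496/16 = 31, a_3 = floor((35 + 28)/31) = 2.
  m_4 = 31*2 - 28 = 34, d_4 = (1280 - 34^2)/31 = 124/31 = 4, a_4 = floor((35 + 34)/4) = 17.
  m_5 = 4*17 - 34 = 34, d_5 = (1280 - 34^2)/4 = 124/4 = 31, a_5 = floor((35 + 34)/31) = 2.
  m_6 = 31*2 - 34 = 28, d_6 = (1280 - 28^2)/31 = 496/31 = 16, a_6 = floor((35 + 28)/16) = 3.
  m_7 = 16*3 - 28 = 20, d_7 = (1280 - 20^2)/16 = 880/16 = 55, a_7 = floor((35 + 20)/55) = 1.
  m_8 = 55*1 - 20 = 35, d_8 = (1280 - 35^2)/55 = 55/55 = 1, a_8 = floor((35 + 35)/1) = 70.
  m_9 = 1*70 - 35 = 35, d_9 = (1280 - 35^2)/1 = 55/1 = 55: (m_9, d_9) = (m_1, d_1) = (35, 55), so from here the quotients repeat a_1, ..., a_8; the period length is 8.
So sqrt(1280) = [35; (1, 3, 2, 17, 2, 3, 1, 70)] with period length k = 8.
k is even, so the fundamental solution of x^2 - 1280y^2 = 1 is (p_{k-1}, q_{k-1}) = (p_7, q_7); compute convergents through index 7.
Convergents (p_i = a_i*p_{i-1} + p_{i-2}, q_i = a_i*q_{i-1} + q_{i-2} with p_{-2}=0, p_{-1}=1, q_{-2}=1, q_{-1}=0):
  i=0: a_0=35, p_0 = 35*1 + 0 = 35, q_0 = 35*0 + 1 = 1.
  i=1: a_1=1, p_1 = 1*35 + 1 = 36, q_1 = 1*1 + 0 = 1.
  i=2: a_2=3, p_2 = 3*36 + 35 = 143, q_2 = 3*1 + 1 = 4.
  i=3: a_3=2, p_3 = 2*143 + 36 = 322, q_3 = 2*4 + 1 = 9.
  i=4: a_4=17, p_4 = 17*322 + 143 = 5617, q_4 = 17*9 + 4 = 157.
  i=5: a_5=2, p_5 = 2*5617 + 322 = 11556, q_5 = 2*157 + 9 = 323.
  i=6: a_6=3, p_6 = 3*11556 + 5617 = 40285, q_6 = 3*323 + 157 = 1126.
  i=7: a_7=1, p_7 = 1*40285 + 11556 = 51841, q_7 = 1*1126 + 323 = 1449.
Check: 51841^2 - 1280*1449^2 = 2687489281 - 2687489280 = 1, so (x, y) = (51841, 1449) solves the equation, and by the theorem it is the least positive solution.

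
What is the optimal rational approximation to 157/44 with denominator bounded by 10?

25/7

Expand x = 157/44 as a continued fraction with the Euclidean algorithm:
  157 = 3*44 + 25, so a_0 = 3.
  44 = 1*25 + 19, so a_1 = 1.
  25 = 1*19 + 6, so a_2 = 1.
  19 = 3*6 + 1, so a_3 = 3.
  6 = 6*1 + 0, so a_4 = 6.
so x = [3; 1, 1, 3, 6].
Convergents (p_i = a_i*p_{i-1} + p_{i-2}, q_i = a_i*q_{i-1} + q_{i-2} with p_{-2}=0, p_{-1}=1, q_{-2}=1, q_{-1}=0), until the denominator exceeds 10:
  i=0: a_0=3, p_0 = 3*1 + 0 = 3, q_0 = 3*0 + 1 = 1.
  i=1: a_1=1, p_1 = 1*3 + 1 = 4, q_1 = 1*1 + 0 = 1.
  i=2: a_2=1, p_2 = 1*4 + 3 = 7, q_2 = 1*1 + 1 = 2.
  i=3: a_3=3, p_3 = 3*7 + 4 = 25, q_3 = 3*2 + 1 = 7.
  i=4: a_4=6, p_4 = 6*25 + 7 = 157, q_4 = 6*7 + 2 = 44.
q_4 = 44 > 10, so the last convergent with denominator <= 10 is p_3/q_3 = 25/7.
The closest fraction with denominator <= 10 is either p_3/q_3 or the intermediate fraction (k*p_3 + p_2)/(k*q_3 + q_2) with the largest k >= 1 whose denominator stays <= 10; these approach x as k grows, and every other convergent or intermediate fraction in range is farther away.
Largest k: floor((10 - q_2)/q_3) = floor((10 - 2)/7) = 1.
That gives (1*25 + 7)/(1*7 + 2) = 32/9.
Compare the errors: |x - 25/7| = |157*7 - 25*44|/(44*7) = 1/308, and |x - 32/9| = |157*9 - 32*44|/(44*9) = 5/396.
Cross-multiplying, 1*396 = 396 < 1540 = 5*308, so 1/308 is smaller: the convergent 25/7 is closer to x than 32/9.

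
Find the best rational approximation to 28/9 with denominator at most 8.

Expand x = 28/9 as a continued fraction with the Euclidean algorithm:
  28 = 3*9 + 1, so a_0 = 3.
  9 = 9*1 + 0, so a_1 = 9.
so x = [3; 9].
Convergents (p_i = a_i*p_{i-1} + p_{i-2}, q_i = a_i*q_{i-1} + q_{i-2} with p_{-2}=0, p_{-1}=1, q_{-2}=1, q_{-1}=0), until the denominator exceeds 8:
  i=0: a_0=3, p_0 = 3*1 + 0 = 3, q_0 = 3*0 + 1 = 1.
  i=1: a_1=9, p_1 = 9*3 + 1 = 28, q_1 = 9*1 + 0 = 9.
q_1 = 9 > 8, so the last convergent with denominator <= 8 is p_0/q_0 = 3/1.
The closest fraction with denominator <= 8 is either p_0/q_0 or the intermediate fraction (k*p_0 + p_{-1})/(k*q_0 + q_{-1}) with the largest k >= 1 whose denominator stays <= 8; these approach x as k grows, and every other convergent or intermediate fraction in range is farther away.
Largest k: floor((8 - q_{-1})/q_0) = floor((8 - 0)/1) = 8 (using the seeds p_{-1} = 1, q_{-1} = 0).
That gives (8*3 + 1)/(8*1 + 0) = 25/8.
Compare the errors: |x - 3/1| = |28*1 - 3*9|/(9*1) = 1/9, and |x - 25/8| = |28*8 - 25*9|/(9*8) = 1/72.
Cross-multiplying, 1*9 = 9 < 72 = 1*72, so 1/72 is smaller: the intermediate fraction 25/8 is closer to x than 3/1.

25/8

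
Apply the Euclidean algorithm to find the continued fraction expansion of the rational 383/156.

Run the Euclidean algorithm on 383 and 156; the successive quotients are the partial quotients a_0, a_1, ... (each step inverts the fractional part left over by the previous one):
  383 = 2*156 + 71, so a_0 = 2.
  156 = 2*71 + 14, so a_1 = 2.
  71 = 5*14 + 1, so a_2 = 5.
  14 = 14*1 + 0, so a_3 = 14.
The remainder reaches 0 after 4 divisions, so the expansion has 4 partial quotients, read off in order.

[2; 2, 5, 14]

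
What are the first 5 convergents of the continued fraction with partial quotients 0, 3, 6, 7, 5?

Using the convergent recurrence p_i = a_i*p_{i-1} + p_{i-2}, q_i = a_i*q_{i-1} + q_{i-2} with p_{-2}=0, p_{-1}=1, q_{-2}=1, q_{-1}=0:
  i=0: a_0=0, p_0 = 0*1 + 0 = 0, q_0 = 0*0 + 1 = 1.
  i=1: a_1=3, p_1 = 3*0 + 1 = 1, q_1 = 3*1 + 0 = 3.
  i=2: a_2=6, p_2 = 6*1 + 0 = 6, q_2 = 6*3 + 1 = 19.
  i=3: a_3=7, p_3 = 7*6 + 1 = 43, q_3 = 7*19 + 3 = 136.
  i=4: a_4=5, p_4 = 5*43 + 6 = 221, q_4 = 5*136 + 19 = 699.

0/1, 1/3, 6/19, 43/136, 221/699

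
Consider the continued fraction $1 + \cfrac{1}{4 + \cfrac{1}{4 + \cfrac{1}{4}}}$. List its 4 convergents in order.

1/1, 5/4, 21/17, 89/72

Using the convergent recurrence p_i = a_i*p_{i-1} + p_{i-2}, q_i = a_i*q_{i-1} + q_{i-2} with p_{-2}=0, p_{-1}=1, q_{-2}=1, q_{-1}=0:
  i=0: a_0=1, p_0 = 1*1 + 0 = 1, q_0 = 1*0 + 1 = 1.
  i=1: a_1=4, p_1 = 4*1 + 1 = 5, q_1 = 4*1 + 0 = 4.
  i=2: a_2=4, p_2 = 4*5 + 1 = 21, q_2 = 4*4 + 1 = 17.
  i=3: a_3=4, p_3 = 4*21 + 5 = 89, q_3 = 4*17 + 4 = 72.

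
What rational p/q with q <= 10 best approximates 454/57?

8/1

Expand x = 454/57 as a continued fraction with the Euclidean algorithm:
  454 = 7*57 + 55, so a_0 = 7.
  57 = 1*55 + 2, so a_1 = 1.
  55 = 27*2 + 1, so a_2 = 27.
  2 = 2*1 + 0, so a_3 = 2.
so x = [7; 1, 27, 2].
Convergents (p_i = a_i*p_{i-1} + p_{i-2}, q_i = a_i*q_{i-1} + q_{i-2} with p_{-2}=0, p_{-1}=1, q_{-2}=1, q_{-1}=0), until the denominator exceeds 10:
  i=0: a_0=7, p_0 = 7*1 + 0 = 7, q_0 = 7*0 + 1 = 1.
  i=1: a_1=1, p_1 = 1*7 + 1 = 8, q_1 = 1*1 + 0 = 1.
  i=2: a_2=27, p_2 = 27*8 + 7 = 223, q_2 = 27*1 + 1 = 28.
q_2 = 28 > 10, so the last convergent with denominator <= 10 is p_1/q_1 = 8/1.
The closest fraction with denominator <= 10 is either p_1/q_1 or the intermediate fraction (k*p_1 + p_0)/(k*q_1 + q_0) with the largest k >= 1 whose denominator stays <= 10; these approach x as k grows, and every other convergent or intermediate fraction in range is farther away.
Largest k: floor((10 - q_0)/q_1) = floor((10 - 1)/1) = 9.
That gives (9*8 + 7)/(9*1 + 1) = 79/10.
Compare the errors: |x - 8/1| = |454*1 - 8*57|/(57*1) = 2/57, and |x - 79/10| = |454*10 - 79*57|/(57*10) = 37/570.
Cross-multiplying, 2*570 = 1140 < 2109 = 37*57, so 2/57 is smaller: the convergent 8/1 is closer to x than 79/10.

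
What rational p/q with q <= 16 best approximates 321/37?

Expand x = 321/37 as a continued fraction with the Euclidean algorithm:
  321 = 8*37 + 25, so a_0 = 8.
  37 = 1*25 + 12, so a_1 = 1.
  25 = 2*12 + 1, so a_2 = 2.
  12 = 12*1 + 0, so a_3 = 12.
so x = [8; 1, 2, 12].
Convergents (p_i = a_i*p_{i-1} + p_{i-2}, q_i = a_i*q_{i-1} + q_{i-2} with p_{-2}=0, p_{-1}=1, q_{-2}=1, q_{-1}=0), until the denominator exceeds 16:
  i=0: a_0=8, p_0 = 8*1 + 0 = 8, q_0 = 8*0 + 1 = 1.
  i=1: a_1=1, p_1 = 1*8 + 1 = 9, q_1 = 1*1 + 0 = 1.
  i=2: a_2=2, p_2 = 2*9 + 8 = 26, q_2 = 2*1 + 1 = 3.
  i=3: a_3=12, p_3 = 12*26 + 9 = 321, q_3 = 12*3 + 1 = 37.
q_3 = 37 > 16, so the last convergent with denominator <= 16 is p_2/q_2 = 26/3.
The closest fraction with denominator <= 16 is either p_2/q_2 or the intermediate fraction (k*p_2 + p_1)/(k*q_2 + q_1) with the largest k >= 1 whose denominator stays <= 16; these approach x as k grows, and every other convergent or intermediate fraction in range is farther away.
Largest k: floor((16 - q_1)/q_2) = floor((16 - 1)/3) = 5.
That gives (5*26 + 9)/(5*3 + 1) = 139/16.
Compare the errors: |x - 26/3| = |321*3 - 26*37|/(37*3) = 1/111, and |x - 139/16| = |321*16 - 139*37|/(37*16) = 7/592.
Cross-multiplying, 1*592 = 592 < 777 = 7*111, so 1/111 is smaller: the convergent 26/3 is closer to x than 139/16.

26/3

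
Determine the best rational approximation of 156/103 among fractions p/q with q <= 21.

32/21

Expand x = 156/103 as a continued fraction with the Euclidean algorithm:
  156 = 1*103 + 53, so a_0 = 1.
  103 = 1*53 + 50, so a_1 = 1.
  53 = 1*50 + 3, so a_2 = 1.
  50 = 16*3 + 2, so a_3 = 16.
  3 = 1*2 + 1, so a_4 = 1.
  2 = 2*1 + 0, so a_5 = 2.
so x = [1; 1, 1, 16, 1, 2].
Convergents (p_i = a_i*p_{i-1} + p_{i-2}, q_i = a_i*q_{i-1} + q_{i-2} with p_{-2}=0, p_{-1}=1, q_{-2}=1, q_{-1}=0), until the denominator exceeds 21:
  i=0: a_0=1, p_0 = 1*1 + 0 = 1, q_0 = 1*0 + 1 = 1.
  i=1: a_1=1, p_1 = 1*1 + 1 = 2, q_1 = 1*1 + 0 = 1.
  i=2: a_2=1, p_2 = 1*2 + 1 = 3, q_2 = 1*1 + 1 = 2.
  i=3: a_3=16, p_3 = 16*3 + 2 = 50, q_3 = 16*2 + 1 = 33.
q_3 = 33 > 21, so the last convergent with denominator <= 21 is p_2/q_2 = 3/2.
The closest fraction with denominator <= 21 is either p_2/q_2 or the intermediate fraction (k*p_2 + p_1)/(k*q_2 + q_1) with the largest k >= 1 whose denominator stays <= 21; these approach x as k grows, and every other convergent or intermediate fraction in range is farther away.
Largest k: floor((21 - q_1)/q_2) = floor((21 - 1)/2) = 10.
That gives (10*3 + 2)/(10*2 + 1) = 32/21.
Compare the errors: |x - 3/2| = |156*2 - 3*103|/(103*2) = 3/206, and |x - 32/21| = |156*21 - 32*103|/(103*21) = 20/2163.
Cross-multiplying, 20*206 = 4120 < 6489 = 3*2163, so 20/2163 is smaller: the intermediate fraction 32/21 is closer to x than 3/2.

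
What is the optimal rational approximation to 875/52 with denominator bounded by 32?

Expand x = 875/52 as a continued fraction with the Euclidean algorithm:
  875 = 16*52 + 43, so a_0 = 16.
  52 = 1*43 + 9, so a_1 = 1.
  43 = 4*9 + 7, so a_2 = 4.
  9 = 1*7 + 2, so a_3 = 1.
  7 = 3*2 + 1, so a_4 = 3.
  2 = 2*1 + 0, so a_5 = 2.
so x = [16; 1, 4, 1, 3, 2].
Convergents (p_i = a_i*p_{i-1} + p_{i-2}, q_i = a_i*q_{i-1} + q_{i-2} with p_{-2}=0, p_{-1}=1, q_{-2}=1, q_{-1}=0), until the denominator exceeds 32:
  i=0: a_0=16, p_0 = 16*1 + 0 = 16, q_0 = 16*0 + 1 = 1.
  i=1: a_1=1, p_1 = 1*16 + 1 = 17, q_1 = 1*1 + 0 = 1.
  i=2: a_2=4, p_2 = 4*17 + 16 = 84, q_2 = 4*1 + 1 = 5.
  i=3: a_3=1, p_3 = 1*84 + 17 = 101, q_3 = 1*5 + 1 = 6.
  i=4: a_4=3, p_4 = 3*101 + 84 = 387, q_4 = 3*6 + 5 = 23.
  i=5: a_5=2, p_5 = 2*387 + 101 = 875, q_5 = 2*23 + 6 = 52.
q_5 = 52 > 32, so the last convergent with denominator <= 32 is p_4/q_4 = 387/23.
The closest fraction with denominator <= 32 is either p_4/q_4 or the intermediate fraction (k*p_4 + p_3)/(k*q_4 + q_3) with the largest k >= 1 whose denominator stays <= 32; these approach x as k grows, and every other convergent or intermediate fraction in range is farther away.
Largest k: floor((32 - q_3)/q_4) = floor((32 - 6)/23) = 1.
That gives (1*387 + 101)/(1*23 + 6) = 488/29.
Compare the errors: |x - 387/23| = |875*23 - 387*52|/(52*23) = 1/1196, and |x - 488/29| = |875*29 - 488*52|/(52*29) = 1/1508.
Cross-multiplying, 1*1196 = 1196 < 1508 = 1*1508, so 1/1508 is smaller: the intermediate fraction 488/29 is closer to x than 387/23.

488/29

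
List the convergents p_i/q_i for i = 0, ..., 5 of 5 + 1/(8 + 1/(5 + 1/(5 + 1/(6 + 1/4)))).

5/1, 41/8, 210/41, 1091/213, 6756/1319, 28115/5489

Using the convergent recurrence p_i = a_i*p_{i-1} + p_{i-2}, q_i = a_i*q_{i-1} + q_{i-2} with p_{-2}=0, p_{-1}=1, q_{-2}=1, q_{-1}=0:
  i=0: a_0=5, p_0 = 5*1 + 0 = 5, q_0 = 5*0 + 1 = 1.
  i=1: a_1=8, p_1 = 8*5 + 1 = 41, q_1 = 8*1 + 0 = 8.
  i=2: a_2=5, p_2 = 5*41 + 5 = 210, q_2 = 5*8 + 1 = 41.
  i=3: a_3=5, p_3 = 5*210 + 41 = 1091, q_3 = 5*41 + 8 = 213.
  i=4: a_4=6, p_4 = 6*1091 + 210 = 6756, q_4 = 6*213 + 41 = 1319.
  i=5: a_5=4, p_5 = 4*6756 + 1091 = 28115, q_5 = 4*1319 + 213 = 5489.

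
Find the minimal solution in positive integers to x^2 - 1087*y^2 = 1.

First expand sqrt(1087) as a continued fraction. With x_i = (sqrt(1087) + m_i)/d_i and (m_0, d_0) = (0, 1): a_0 = floor(sqrt(1087)) = 32, since 32^2 = 1024 <= 1087 < 1089 = 33^2.
Iterate m_{i+1} = d_i*a_i - m_i, d_{i+1} = (1087 - m_{i+1}^2)/d_i, a_{i+1} = floor((a_0 + m_{i+1})/d_{i+1}):
  m_1 = 1*32 - 0 = 32, d_1 = (1087 - 32^2)/1 = 63/1 = 63, a_1 = floor((32 + 32)/63) = 1.
  m_2 = 63*1 - 32 = 31, d_2 = (1087 - 31^2)/63 = 126/63 = 2, a_2 = floor((32 + 31)/2) = 31.
  m_3 = 2*31 - 31 = 31, d_3 = (1087 - 31^2)/2 = 126/2 = 63, a_3 = floor((32 + 31)/63) = 1.
  m_4 = 63*1 - 31 = 32, d_4 = (1087 - 32^2)/63 = 63/63 = 1, a_4 = floor((32 + 32)/1) = 64.
  m_5 = 1*64 - 32 = 32, d_5 = (1087 - 32^2)/1 = 63/1 = 63: (m_5, d_5) = (m_1, d_1) = (32, 63), so from here the quotients repeat a_1, ..., a_4; the period length is 4.
So sqrt(1087) = [32; (1, 31, 1, 64)] with period length k = 4.
k is even, so the fundamental solution of x^2 - 1087y^2 = 1 is (p_{k-1}, q_{k-1}) = (p_3, q_3); compute convergents through index 3.
Convergents (p_i = a_i*p_{i-1} + p_{i-2}, q_i = a_i*q_{i-1} + q_{i-2} with p_{-2}=0, p_{-1}=1, q_{-2}=1, q_{-1}=0):
  i=0: a_0=32, p_0 = 32*1 + 0 = 32, q_0 = 32*0 + 1 = 1.
  i=1: a_1=1, p_1 = 1*32 + 1 = 33, q_1 = 1*1 + 0 = 1.
  i=2: a_2=31, p_2 = 31*33 + 32 = 1055, q_2 = 31*1 + 1 = 32.
  i=3: a_3=1, p_3 = 1*1055 + 33 = 1088, q_3 = 1*32 + 1 = 33.
Check: 1088^2 - 1087*33^2 = 1183744 - 1183743 = 1, so (x, y) = (1088, 33) solves the equation, and by the theorem it is the least positive solution.

(x, y) = (1088, 33)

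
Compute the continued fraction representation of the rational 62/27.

Run the Euclidean algorithm on 62 and 27; the successive quotients are the partial quotients a_0, a_1, ... (each step inverts the fractional part left over by the previous one):
  62 = 2*27 + 8, so a_0 = 2.
  27 = 3*8 + 3, so a_1 = 3.
  8 = 2*3 + 2, so a_2 = 2.
  3 = 1*2 + 1, so a_3 = 1.
  2 = 2*1 + 0, so a_4 = 2.
The remainder reaches 0 after 5 divisions, so the expansion has 5 partial quotients, read off in order.

[2; 3, 2, 1, 2]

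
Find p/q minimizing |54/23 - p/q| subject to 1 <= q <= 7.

Expand x = 54/23 as a continued fraction with the Euclidean algorithm:
  54 = 2*23 + 8, so a_0 = 2.
  23 = 2*8 + 7, so a_1 = 2.
  8 = 1*7 + 1, so a_2 = 1.
  7 = 7*1 + 0, so a_3 = 7.
so x = [2; 2, 1, 7].
Convergents (p_i = a_i*p_{i-1} + p_{i-2}, q_i = a_i*q_{i-1} + q_{i-2} with p_{-2}=0, p_{-1}=1, q_{-2}=1, q_{-1}=0), until the denominator exceeds 7:
  i=0: a_0=2, p_0 = 2*1 + 0 = 2, q_0 = 2*0 + 1 = 1.
  i=1: a_1=2, p_1 = 2*2 + 1 = 5, q_1 = 2*1 + 0 = 2.
  i=2: a_2=1, p_2 = 1*5 + 2 = 7, q_2 = 1*2 + 1 = 3.
  i=3: a_3=7, p_3 = 7*7 + 5 = 54, q_3 = 7*3 + 2 = 23.
q_3 = 23 > 7, so the last convergent with denominator <= 7 is p_2/q_2 = 7/3.
The closest fraction with denominator <= 7 is either p_2/q_2 or the intermediate fraction (k*p_2 + p_1)/(k*q_2 + q_1) with the largest k >= 1 whose denominator stays <= 7; these approach x as k grows, and every other convergent or intermediate fraction in range is farther away.
Largest k: floor((7 - q_1)/q_2) = floor((7 - 2)/3) = 1.
That gives (1*7 + 5)/(1*3 + 2) = 12/5.
Compare the errors: |x - 7/3| = |54*3 - 7*23|/(23*3) = 1/69, and |x - 12/5| = |54*5 - 12*23|/(23*5) = 6/115.
Cross-multiplying, 1*115 = 115 < 414 = 6*69, so 1/69 is smaller: the convergent 7/3 is closer to x than 12/5.

7/3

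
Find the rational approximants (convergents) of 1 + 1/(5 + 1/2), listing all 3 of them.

1/1, 6/5, 13/11

Using the convergent recurrence p_i = a_i*p_{i-1} + p_{i-2}, q_i = a_i*q_{i-1} + q_{i-2} with p_{-2}=0, p_{-1}=1, q_{-2}=1, q_{-1}=0:
  i=0: a_0=1, p_0 = 1*1 + 0 = 1, q_0 = 1*0 + 1 = 1.
  i=1: a_1=5, p_1 = 5*1 + 1 = 6, q_1 = 5*1 + 0 = 5.
  i=2: a_2=2, p_2 = 2*6 + 1 = 13, q_2 = 2*5 + 1 = 11.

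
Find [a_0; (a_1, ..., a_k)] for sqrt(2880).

[53; (1, 1, 1, 106)]

Write x_i = (sqrt(2880) + m_i)/d_i with (m_0, d_0) = (0, 1). a_0 = floor(sqrt(2880)) = 53, since 53^2 = 2809 <= 2880 < 2916 = 54^2.
Iterate m_{i+1} = d_i*a_i - m_i, d_{i+1} = (2880 - m_{i+1}^2)/d_i, a_{i+1} = floor((a_0 + m_{i+1})/d_{i+1}):
  m_1 = 1*53 - 0 = 53, d_1 = (2880 - 53^2)/1 = 71/1 = 71, a_1 = floor((53 + 53)/71) = 1.
  m_2 = 71*1 - 53 = 18, d_2 = (2880 - 18^2)/71 = 2556/71 = 36, a_2 = floor((53 + 18)/36) = 1.
  m_3 = 36*1 - 18 = 18, d_3 = (2880 - 18^2)/36 = 2556/36 = 71, a_3 = floor((53 + 18)/71) = 1.
  m_4 = 71*1 - 18 = 53, d_4 = (2880 - 53^2)/71 = 71/71 = 1, a_4 = floor((53 + 53)/1) = 106.
  m_5 = 1*106 - 53 = 53, d_5 = (2880 - 53^2)/1 = 71/1 = 71: (m_5, d_5) = (m_1, d_1) = (53, 71), so from here the quotients repeat a_1, ..., a_4; the period length is 4.
Hence the expansion of sqrt(2880) is a_0 = 53 followed by the repeating block 1, 1, 1, 106 (period 4).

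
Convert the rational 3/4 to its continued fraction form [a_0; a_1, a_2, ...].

Run the Euclidean algorithm on 3 and 4; the successive quotients are the partial quotients a_0, a_1, ... (each step inverts the fractional part left over by the previous one):
  3 = 0*4 + 3, so a_0 = 0.
  4 = 1*3 + 1, so a_1 = 1.
  3 = 3*1 + 0, so a_2 = 3.
The remainder reaches 0 after 3 divisions, so the expansion has 3 partial quotients, read off in order.

[0; 1, 3]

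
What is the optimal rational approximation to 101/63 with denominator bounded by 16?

Expand x = 101/63 as a continued fraction with the Euclidean algorithm:
  101 = 1*63 + 38, so a_0 = 1.
  63 = 1*38 + 25, so a_1 = 1.
  38 = 1*25 + 13, so a_2 = 1.
  25 = 1*13 + 12, so a_3 = 1.
  13 = 1*12 + 1, so a_4 = 1.
  12 = 12*1 + 0, so a_5 = 12.
so x = [1; 1, 1, 1, 1, 12].
Convergents (p_i = a_i*p_{i-1} + p_{i-2}, q_i = a_i*q_{i-1} + q_{i-2} with p_{-2}=0, p_{-1}=1, q_{-2}=1, q_{-1}=0), until the denominator exceeds 16:
  i=0: a_0=1, p_0 = 1*1 + 0 = 1, q_0 = 1*0 + 1 = 1.
  i=1: a_1=1, p_1 = 1*1 + 1 = 2, q_1 = 1*1 + 0 = 1.
  i=2: a_2=1, p_2 = 1*2 + 1 = 3, q_2 = 1*1 + 1 = 2.
  i=3: a_3=1, p_3 = 1*3 + 2 = 5, q_3 = 1*2 + 1 = 3.
  i=4: a_4=1, p_4 = 1*5 + 3 = 8, q_4 = 1*3 + 2 = 5.
  i=5: a_5=12, p_5 = 12*8 + 5 = 101, q_5 = 12*5 + 3 = 63.
q_5 = 63 > 16, so the last convergent with denominator <= 16 is p_4/q_4 = 8/5.
The closest fraction with denominator <= 16 is either p_4/q_4 or the intermediate fraction (k*p_4 + p_3)/(k*q_4 + q_3) with the largest k >= 1 whose denominator stays <= 16; these approach x as k grows, and every other convergent or intermediate fraction in range is farther away.
Largest k: floor((16 - q_3)/q_4) = floor((16 - 3)/5) = 2.
That gives (2*8 + 5)/(2*5 + 3) = 21/13.
Compare the errors: |x - 8/5| = |101*5 - 8*63|/(63*5) = 1/315, and |x - 21/13| = |101*13 - 21*63|/(63*13) = 10/819.
Cross-multiplying, 1*819 = 819 < 3150 = 10*315, so 1/315 is smaller: the convergent 8/5 is closer to x than 21/13.

8/5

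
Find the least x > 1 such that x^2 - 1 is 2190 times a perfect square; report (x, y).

First expand sqrt(2190) as a continued fraction. With x_i = (sqrt(2190) + m_i)/d_i and (m_0, d_0) = (0, 1): a_0 = floor(sqrt(2190)) = 46, since 46^2 = 2116 <= 2190 < 2209 = 47^2.
Iterate m_{i+1} = d_i*a_i - m_i, d_{i+1} = (2190 - m_{i+1}^2)/d_i, a_{i+1} = floor((a_0 + m_{i+1})/d_{i+1}):
  m_1 = 1*46 - 0 = 46, d_1 = (2190 - 46^2)/1 = 74/1 = 74, a_1 = floor((46 + 46)/74) = 1.
  m_2 = 74*1 - 46 = 28, d_2 = (2190 - 28^2)/74 = 1406/74 = 19, a_2 = floor((46 + 28)/19) = 3.
  m_3 = 19*3 - 28 = 29, d_3 = (2190 - 29^2)/19 = 1349/19 = 71, a_3 = floor((46 + 29)/71) = 1.
  m_4 = 71*1 - 29 = 42, d_4 = (2190 - 42^2)/71 = 426/71 = 6, a_4 = floor((46 + 42)/6) = 14.
  m_5 = 6*14 - 42 = 42, d_5 = (2190 - 42^2)/6 = 426/6 = 71, a_5 = floor((46 + 42)/71) = 1.
  m_6 = 71*1 - 42 = 29, d_6 = (2190 - 29^2)/71 = 1349/71 = 19, a_6 = floor((46 + 29)/19) = 3.
  m_7 = 19*3 - 29 = 28, d_7 = (2190 - 28^2)/19 = 1406/19 = 74, a_7 = floor((46 + 28)/74) = 1.
  m_8 = 74*1 - 28 = 46, d_8 = (2190 - 46^2)/74 = 74/74 = 1, a_8 = floor((46 + 46)/1) = 92.
  m_9 = 1*92 - 46 = 46, d_9 = (2190 - 46^2)/1 = 74/1 = 74: (m_9, d_9) = (m_1, d_1) = (46, 74), so from here the quotients repeat a_1, ..., a_8; the period length is 8.
So sqrt(2190) = [46; (1, 3, 1, 14, 1, 3, 1, 92)] with period length k = 8.
k is even, so the fundamental solution of x^2 - 2190y^2 = 1 is (p_{k-1}, q_{k-1}) = (p_7, q_7); compute convergents through index 7.
Convergents (p_i = a_i*p_{i-1} + p_{i-2}, q_i = a_i*q_{i-1} + q_{i-2} with p_{-2}=0, p_{-1}=1, q_{-2}=1, q_{-1}=0):
  i=0: a_0=46, p_0 = 46*1 + 0 = 46, q_0 = 46*0 + 1 = 1.
  i=1: a_1=1, p_1 = 1*46 + 1 = 47, q_1 = 1*1 + 0 = 1.
  i=2: a_2=3, p_2 = 3*47 + 46 = 187, q_2 = 3*1 + 1 = 4.
  i=3: a_3=1, p_3 = 1*187 + 47 = 234, q_3 = 1*4 + 1 = 5.
  i=4: a_4=14, p_4 = 14*234 + 187 = 3463, q_4 = 14*5 + 4 = 74.
  i=5: a_5=1, p_5 = 1*3463 + 234 = 3697, q_5 = 1*74 + 5 = 79.
  i=6: a_6=3, p_6 = 3*3697 + 3463 = 14554, q_6 = 3*79 + 74 = 311.
  i=7: a_7=1, p_7 = 1*14554 + 3697 = 18251, q_7 = 1*311 + 79 = 390.
Check: 18251^2 - 2190*390^2 = 333099001 - 333099000 = 1, so (x, y) = (18251, 390) solves the equation, and by the theorem it is the least positive solution.

(x, y) = (18251, 390)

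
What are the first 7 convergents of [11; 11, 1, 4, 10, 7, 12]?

11/1, 122/11, 133/12, 654/59, 6673/602, 47365/4273, 575053/51878

Using the convergent recurrence p_i = a_i*p_{i-1} + p_{i-2}, q_i = a_i*q_{i-1} + q_{i-2} with p_{-2}=0, p_{-1}=1, q_{-2}=1, q_{-1}=0:
  i=0: a_0=11, p_0 = 11*1 + 0 = 11, q_0 = 11*0 + 1 = 1.
  i=1: a_1=11, p_1 = 11*11 + 1 = 122, q_1 = 11*1 + 0 = 11.
  i=2: a_2=1, p_2 = 1*122 + 11 = 133, q_2 = 1*11 + 1 = 12.
  i=3: a_3=4, p_3 = 4*133 + 122 = 654, q_3 = 4*12 + 11 = 59.
  i=4: a_4=10, p_4 = 10*654 + 133 = 6673, q_4 = 10*59 + 12 = 602.
  i=5: a_5=7, p_5 = 7*6673 + 654 = 47365, q_5 = 7*602 + 59 = 4273.
  i=6: a_6=12, p_6 = 12*47365 + 6673 = 575053, q_6 = 12*4273 + 602 = 51878.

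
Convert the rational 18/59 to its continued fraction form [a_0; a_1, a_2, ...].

[0; 3, 3, 1, 1, 2]

Run the Euclidean algorithm on 18 and 59; the successive quotients are the partial quotients a_0, a_1, ... (each step inverts the fractional part left over by the previous one):
  18 = 0*59 + 18, so a_0 = 0.
  59 = 3*18 + 5, so a_1 = 3.
  18 = 3*5 + 3, so a_2 = 3.
  5 = 1*3 + 2, so a_3 = 1.
  3 = 1*2 + 1, so a_4 = 1.
  2 = 2*1 + 0, so a_5 = 2.
The remainder reaches 0 after 6 divisions, so the expansion has 6 partial quotients, read off in order.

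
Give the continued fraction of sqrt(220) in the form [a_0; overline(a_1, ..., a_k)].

[14; overline(1, 4, 1, 28)]

Write x_i = (sqrt(220) + m_i)/d_i with (m_0, d_0) = (0, 1). a_0 = floor(sqrt(220)) = 14, since 14^2 = 196 <= 220 < 225 = 15^2.
Iterate m_{i+1} = d_i*a_i - m_i, d_{i+1} = (220 - m_{i+1}^2)/d_i, a_{i+1} = floor((a_0 + m_{i+1})/d_{i+1}):
  m_1 = 1*14 - 0 = 14, d_1 = (220 - 14^2)/1 = 24/1 = 24, a_1 = floor((14 + 14)/24) = 1.
  m_2 = 24*1 - 14 = 10, d_2 = (220 - 10^2)/24 = 120/24 = 5, a_2 = floor((14 + 10)/5) = 4.
  m_3 = 5*4 - 10 = 10, d_3 = (220 - 10^2)/5 = 120/5 = 24, a_3 = floor((14 + 10)/24) = 1.
  m_4 = 24*1 - 10 = 14, d_4 = (220 - 14^2)/24 = 24/24 = 1, a_4 = floor((14 + 14)/1) = 28.
  m_5 = 1*28 - 14 = 14, d_5 = (220 - 14^2)/1 = 24/1 = 24: (m_5, d_5) = (m_1, d_1) = (14, 24), so from here the quotients repeat a_1, ..., a_4; the period length is 4.
Hence the expansion of sqrt(220) is a_0 = 14 followed by the repeating block 1, 4, 1, 28 (period 4).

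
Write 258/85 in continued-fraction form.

Run the Euclidean algorithm on 258 and 85; the successive quotients are the partial quotients a_0, a_1, ... (each step inverts the fractional part left over by the previous one):
  258 = 3*85 + 3, so a_0 = 3.
  85 = 28*3 + 1, so a_1 = 28.
  3 = 3*1 + 0, so a_2 = 3.
The remainder reaches 0 after 3 divisions, so the expansion has 3 partial quotients, read off in order.

[3; 28, 3]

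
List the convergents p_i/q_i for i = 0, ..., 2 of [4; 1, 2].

4/1, 5/1, 14/3

Using the convergent recurrence p_i = a_i*p_{i-1} + p_{i-2}, q_i = a_i*q_{i-1} + q_{i-2} with p_{-2}=0, p_{-1}=1, q_{-2}=1, q_{-1}=0:
  i=0: a_0=4, p_0 = 4*1 + 0 = 4, q_0 = 4*0 + 1 = 1.
  i=1: a_1=1, p_1 = 1*4 + 1 = 5, q_1 = 1*1 + 0 = 1.
  i=2: a_2=2, p_2 = 2*5 + 4 = 14, q_2 = 2*1 + 1 = 3.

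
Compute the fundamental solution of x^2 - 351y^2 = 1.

First expand sqrt(351) as a continued fraction. With x_i = (sqrt(351) + m_i)/d_i and (m_0, d_0) = (0, 1): a_0 = floor(sqrt(351)) = 18, since 18^2 = 324 <= 351 < 361 = 19^2.
Iterate m_{i+1} = d_i*a_i - m_i, d_{i+1} = (351 - m_{i+1}^2)/d_i, a_{i+1} = floor((a_0 + m_{i+1})/d_{i+1}):
  m_1 = 1*18 - 0 = 18, d_1 = (351 - 18^2)/1 = 27/1 = 27, a_1 = floor((18 + 18)/27) = 1.
  m_2 = 27*1 - 18 = 9, d_2 = (351 - 9^2)/27 = 270/27 = 10, a_2 = floor((18 + 9)/10) = 2.
  m_3 = 10*2 - 9 = 11, d_3 = (351 - 11^2)/10 = 230/10 = 23, a_3 = floor((18 + 11)/23) = 1.
  m_4 = 23*1 - 11 = 12, d_4 = (351 - 12^2)/23 = 207/23 = 9, a_4 = floor((18 + 12)/9) = 3.
  m_5 = 9*3 - 12 = 15, d_5 = (351 - 15^2)/9 = 126/9 = 14, a_5 = floor((18 + 15)/14) = 2.
  m_6 = 14*2 - 15 = 13, d_6 = (351 - 13^2)/14 = 182/14 = 13, a_6 = floor((18 + 13)/13) = 2.
  m_7 = 13*2 - 13 = 13, d_7 = (351 - 13^2)/13 = 182/13 = 14, a_7 = floor((18 + 13)/14) = 2.
  m_8 = 14*2 - 13 = 15, d_8 = (351 - 15^2)/14 = 126/14 = 9, a_8 = floor((18 + 15)/9) = 3.
  m_9 = 9*3 - 15 = 12, d_9 = (351 - 12^2)/9 = 207/9 = 23, a_9 = floor((18 + 12)/23) = 1.
  m_10 = 23*1 - 12 = 11, d_10 = (351 - 11^2)/23 = 230/23 = 10, a_10 = floor((18 + 11)/10) = 2.
  m_11 = 10*2 - 11 = 9, d_11 = (351 - 9^2)/10 = 270/10 = 27, a_11 = floor((18 + 9)/27) = 1.
  m_12 = 27*1 - 9 = 18, d_12 = (351 - 18^2)/27 = 27/27 = 1, a_12 = floor((18 + 18)/1) = 36.
  m_13 = 1*36 - 18 = 18, d_13 = (351 - 18^2)/1 = 27/1 = 27: (m_13, d_13) = (m_1, d_1) = (18, 27), so from here the quotients repeat a_1, ..., a_12; the period length is 12.
So sqrt(351) = [18; (1, 2, 1, 3, 2, 2, 2, 3, 1, 2, 1, 36)] with period length k = 12.
k is even, so the fundamental solution of x^2 - 351y^2 = 1 is (p_{k-1}, q_{k-1}) = (p_11, q_11); compute convergents through index 11.
Convergents (p_i = a_i*p_{i-1} + p_{i-2}, q_i = a_i*q_{i-1} + q_{i-2} with p_{-2}=0, p_{-1}=1, q_{-2}=1, q_{-1}=0):
  i=0: a_0=18, p_0 = 18*1 + 0 = 18, q_0 = 18*0 + 1 = 1.
  i=1: a_1=1, p_1 = 1*18 + 1 = 19, q_1 = 1*1 + 0 = 1.
  i=2: a_2=2, p_2 = 2*19 + 18 = 56, q_2 = 2*1 + 1 = 3.
  i=3: a_3=1, p_3 = 1*56 + 19 = 75, q_3 = 1*3 + 1 = 4.
  i=4: a_4=3, p_4 = 3*75 + 56 = 281, q_4 = 3*4 + 3 = 15.
  i=5: a_5=2, p_5 = 2*281 + 75 = 637, q_5 = 2*15 + 4 = 34.
  i=6: a_6=2, p_6 = 2*637 + 281 = 1555, q_6 = 2*34 + 15 = 83.
  i=7: a_7=2, p_7 = 2*1555 + 637 = 3747, q_7 = 2*83 + 34 = 200.
  i=8: a_8=3, p_8 = 3*3747 + 1555 = 12796, q_8 = 3*200 + 83 = 683.
  i=9: a_9=1, p_9 = 1*12796 + 3747 = 16543, q_9 = 1*683 + 200 = 883.
  i=10: a_10=2, p_10 = 2*16543 + 12796 = 45882, q_10 = 2*883 + 683 = 2449.
  i=11: a_11=1, p_11 = 1*45882 + 16543 = 62425, q_11 = 1*2449 + 883 = 3332.
Check: 62425^2 - 351*3332^2 = 3896880625 - 3896880624 = 1, so (x, y) = (62425, 3332) solves the equation, and by the theorem it is the least positive solution.

(x, y) = (62425, 3332)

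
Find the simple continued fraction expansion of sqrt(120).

[10; (1, 20)]

Write x_i = (sqrt(120) + m_i)/d_i with (m_0, d_0) = (0, 1). a_0 = floor(sqrt(120)) = 10, since 10^2 = 100 <= 120 < 121 = 11^2.
Iterate m_{i+1} = d_i*a_i - m_i, d_{i+1} = (120 - m_{i+1}^2)/d_i, a_{i+1} = floor((a_0 + m_{i+1})/d_{i+1}):
  m_1 = 1*10 - 0 = 10, d_1 = (120 - 10^2)/1 = 20/1 = 20, a_1 = floor((10 + 10)/20) = 1.
  m_2 = 20*1 - 10 = 10, d_2 = (120 - 10^2)/20 = 20/20 = 1, a_2 = floor((10 + 10)/1) = 20.
  m_3 = 1*20 - 10 = 10, d_3 = (120 - 10^2)/1 = 20/1 = 20: (m_3, d_3) = (m_1, d_1) = (10, 20), so from here the quotients repeat a_1, a_2; the period length is 2.
Hence the expansion of sqrt(120) is a_0 = 10 followed by the repeating block 1, 20 (period 2).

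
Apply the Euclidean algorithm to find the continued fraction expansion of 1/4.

Run the Euclidean algorithm on 1 and 4; the successive quotients are the partial quotients a_0, a_1, ... (each step inverts the fractional part left over by the previous one):
  1 = 0*4 + 1, so a_0 = 0.
  4 = 4*1 + 0, so a_1 = 4.
The remainder reaches 0 after 2 divisions, so the expansion has 2 partial quotients, read off in order.

[0; 4]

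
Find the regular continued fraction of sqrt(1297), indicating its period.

Write x_i = (sqrt(1297) + m_i)/d_i with (m_0, d_0) = (0, 1). a_0 = floor(sqrt(1297)) = 36, since 36^2 = 1296 <= 1297 < 1369 = 37^2.
Iterate m_{i+1} = d_i*a_i - m_i, d_{i+1} = (1297 - m_{i+1}^2)/d_i, a_{i+1} = floor((a_0 + m_{i+1})/d_{i+1}):
  m_1 = 1*36 - 0 = 36, d_1 = (1297 - 36^2)/1 = 1/1 = 1, a_1 = floor((36 + 36)/1) = 72.
  m_2 = 1*72 - 36 = 36, d_2 = (1297 - 36^2)/1 = 1/1 = 1: (m_2, d_2) = (m_1, d_1) = (36, 1), so from here the quotient a_1 repeats; the period length is 1.
Hence the expansion of sqrt(1297) is a_0 = 36 followed by the repeating block 72 (period 1).

[36; (72)]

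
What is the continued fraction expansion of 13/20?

[0; 1, 1, 1, 6]

Run the Euclidean algorithm on 13 and 20; the successive quotients are the partial quotients a_0, a_1, ... (each step inverts the fractional part left over by the previous one):
  13 = 0*20 + 13, so a_0 = 0.
  20 = 1*13 + 7, so a_1 = 1.
  13 = 1*7 + 6, so a_2 = 1.
  7 = 1*6 + 1, so a_3 = 1.
  6 = 6*1 + 0, so a_4 = 6.
The remainder reaches 0 after 5 divisions, so the expansion has 5 partial quotients, read off in order.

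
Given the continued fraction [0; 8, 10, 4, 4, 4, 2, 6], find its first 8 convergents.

0/1, 1/8, 10/81, 41/332, 174/1409, 737/5968, 1648/13345, 10625/86038

Using the convergent recurrence p_i = a_i*p_{i-1} + p_{i-2}, q_i = a_i*q_{i-1} + q_{i-2} with p_{-2}=0, p_{-1}=1, q_{-2}=1, q_{-1}=0:
  i=0: a_0=0, p_0 = 0*1 + 0 = 0, q_0 = 0*0 + 1 = 1.
  i=1: a_1=8, p_1 = 8*0 + 1 = 1, q_1 = 8*1 + 0 = 8.
  i=2: a_2=10, p_2 = 10*1 + 0 = 10, q_2 = 10*8 + 1 = 81.
  i=3: a_3=4, p_3 = 4*10 + 1 = 41, q_3 = 4*81 + 8 = 332.
  i=4: a_4=4, p_4 = 4*41 + 10 = 174, q_4 = 4*332 + 81 = 1409.
  i=5: a_5=4, p_5 = 4*174 + 41 = 737, q_5 = 4*1409 + 332 = 5968.
  i=6: a_6=2, p_6 = 2*737 + 174 = 1648, q_6 = 2*5968 + 1409 = 13345.
  i=7: a_7=6, p_7 = 6*1648 + 737 = 10625, q_7 = 6*13345 + 5968 = 86038.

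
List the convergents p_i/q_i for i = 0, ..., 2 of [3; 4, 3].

Using the convergent recurrence p_i = a_i*p_{i-1} + p_{i-2}, q_i = a_i*q_{i-1} + q_{i-2} with p_{-2}=0, p_{-1}=1, q_{-2}=1, q_{-1}=0:
  i=0: a_0=3, p_0 = 3*1 + 0 = 3, q_0 = 3*0 + 1 = 1.
  i=1: a_1=4, p_1 = 4*3 + 1 = 13, q_1 = 4*1 + 0 = 4.
  i=2: a_2=3, p_2 = 3*13 + 3 = 42, q_2 = 3*4 + 1 = 13.

3/1, 13/4, 42/13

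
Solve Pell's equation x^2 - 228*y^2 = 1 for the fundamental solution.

(x, y) = (151, 10)

First expand sqrt(228) as a continued fraction. With x_i = (sqrt(228) + m_i)/d_i and (m_0, d_0) = (0, 1): a_0 = floor(sqrt(228)) = 15, since 15^2 = 225 <= 228 < 256 = 16^2.
Iterate m_{i+1} = d_i*a_i - m_i, d_{i+1} = (228 - m_{i+1}^2)/d_i, a_{i+1} = floor((a_0 + m_{i+1})/d_{i+1}):
  m_1 = 1*15 - 0 = 15, d_1 = (228 - 15^2)/1 = 3/1 = 3, a_1 = floor((15 + 15)/3) = 10.
  m_2 = 3*10 - 15 = 15, d_2 = (228 - 15^2)/3 = 3/3 = 1, a_2 = floor((15 + 15)/1) = 30.
  m_3 = 1*30 - 15 = 15, d_3 = (228 - 15^2)/1 = 3/1 = 3: (m_3, d_3) = (m_1, d_1) = (15, 3), so from here the quotients repeat a_1, a_2; the period length is 2.
So sqrt(228) = [15; (10, 30)] with period length k = 2.
k is even, so the fundamental solution of x^2 - 228y^2 = 1 is (p_{k-1}, q_{k-1}) = (p_1, q_1); compute convergents through index 1.
Convergents (p_i = a_i*p_{i-1} + p_{i-2}, q_i = a_i*q_{i-1} + q_{i-2} with p_{-2}=0, p_{-1}=1, q_{-2}=1, q_{-1}=0):
  i=0: a_0=15, p_0 = 15*1 + 0 = 15, q_0 = 15*0 + 1 = 1.
  i=1: a_1=10, p_1 = 10*15 + 1 = 151, q_1 = 10*1 + 0 = 10.
Check: 151^2 - 228*10^2 = 22801 - 22800 = 1, so (x, y) = (151, 10) solves the equation, and by the theorem it is the least positive solution.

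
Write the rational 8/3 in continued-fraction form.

Run the Euclidean algorithm on 8 and 3; the successive quotients are the partial quotients a_0, a_1, ... (each step inverts the fractional part left over by the previous one):
  8 = 2*3 + 2, so a_0 = 2.
  3 = 1*2 + 1, so a_1 = 1.
  2 = 2*1 + 0, so a_2 = 2.
The remainder reaches 0 after 3 divisions, so the expansion has 3 partial quotients, read off in order.

[2; 1, 2]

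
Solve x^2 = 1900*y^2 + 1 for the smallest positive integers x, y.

(x, y) = (57799, 1326)

First expand sqrt(1900) as a continued fraction. With x_i = (sqrt(1900) + m_i)/d_i and (m_0, d_0) = (0, 1): a_0 = floor(sqrt(1900)) = 43, since 43^2 = 1849 <= 1900 < 1936 = 44^2.
Iterate m_{i+1} = d_i*a_i - m_i, d_{i+1} = (1900 - m_{i+1}^2)/d_i, a_{i+1} = floor((a_0 + m_{i+1})/d_{i+1}):
  m_1 = 1*43 - 0 = 43, d_1 = (1900 - 43^2)/1 = 51/1 = 51, a_1 = floor((43 + 43)/51) = 1.
  m_2 = 51*1 - 43 = 8, d_2 = (1900 - 8^2)/51 = 1836/51 = 36, a_2 = floor((43 + 8)/36) = 1.
  m_3 = 36*1 - 8 = 28, d_3 = (1900 - 28^2)/36 = 1116/36 = 31, a_3 = floor((43 + 28)/31) = 2.
  m_4 = 31*2 - 28 = 34, d_4 = (1900 - 34^2)/31 = 744/31 = 24, a_4 = floor((43 + 34)/24) = 3.
  m_5 = 24*3 - 34 = 38, d_5 = (1900 - 38^2)/24 = 456/24 = 19, a_5 = floor((43 + 38)/19) = 4.
  m_6 = 19*4 - 38 = 38, d_6 = (1900 - 38^2)/19 = 456/19 = 24, a_6 = floor((43 + 38)/24) = 3.
  m_7 = 24*3 - 38 = 34, d_7 = (1900 - 34^2)/24 = 744/24 = 31, a_7 = floor((43 + 34)/31) = 2.
  m_8 = 31*2 - 34 = 28, d_8 = (1900 - 28^2)/31 = 1116/31 = 36, a_8 = floor((43 + 28)/36) = 1.
  m_9 = 36*1 - 28 = 8, d_9 = (1900 - 8^2)/36 = 1836/36 = 51, a_9 = floor((43 + 8)/51) = 1.
  m_10 = 51*1 - 8 = 43, d_10 = (1900 - 43^2)/51 = 51/51 = 1, a_10 = floor((43 + 43)/1) = 86.
  m_11 = 1*86 - 43 = 43, d_11 = (1900 - 43^2)/1 = 51/1 = 51: (m_11, d_11) = (m_1, d_1) = (43, 51), so from here the quotients repeat a_1, ..., a_10; the period length is 10.
So sqrt(1900) = [43; (1, 1, 2, 3, 4, 3, 2, 1, 1, 86)] with period length k = 10.
k is even, so the fundamental solution of x^2 - 1900y^2 = 1 is (p_{k-1}, q_{k-1}) = (p_9, q_9); compute convergents through index 9.
Convergents (p_i = a_i*p_{i-1} + p_{i-2}, q_i = a_i*q_{i-1} + q_{i-2} with p_{-2}=0, p_{-1}=1, q_{-2}=1, q_{-1}=0):
  i=0: a_0=43, p_0 = 43*1 + 0 = 43, q_0 = 43*0 + 1 = 1.
  i=1: a_1=1, p_1 = 1*43 + 1 = 44, q_1 = 1*1 + 0 = 1.
  i=2: a_2=1, p_2 = 1*44 + 43 = 87, q_2 = 1*1 + 1 = 2.
  i=3: a_3=2, p_3 = 2*87 + 44 = 218, q_3 = 2*2 + 1 = 5.
  i=4: a_4=3, p_4 = 3*218 + 87 = 741, q_4 = 3*5 + 2 = 17.
  i=5: a_5=4, p_5 = 4*741 + 218 = 3182, q_5 = 4*17 + 5 = 73.
  i=6: a_6=3, p_6 = 3*3182 + 741 = 10287, q_6 = 3*73 + 17 = 236.
  i=7: a_7=2, p_7 = 2*10287 + 3182 = 23756, q_7 = 2*236 + 73 = 545.
  i=8: a_8=1, p_8 = 1*23756 + 10287 = 34043, q_8 = 1*545 + 236 = 781.
  i=9: a_9=1, p_9 = 1*34043 + 23756 = 57799, q_9 = 1*781 + 545 = 1326.
Check: 57799^2 - 1900*1326^2 = 3340724401 - 3340724400 = 1, so (x, y) = (57799, 1326) solves the equation, and by the theorem it is the least positive solution.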